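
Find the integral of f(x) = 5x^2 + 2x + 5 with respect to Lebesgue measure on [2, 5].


The Lebesgue integral of a Riemann-integrable function agrees with the Riemann integral.
Antiderivative F(x) = (5/3)x^3 + (2/2)x^2 + 5x
F(5) = (5/3)*5^3 + (2/2)*5^2 + 5*5
     = (5/3)*125 + (2/2)*25 + 5*5
     = 208.333333 + 25 + 25
     = 258.333333
F(2) = 27.333333
Integral = F(5) - F(2) = 258.333333 - 27.333333 = 231


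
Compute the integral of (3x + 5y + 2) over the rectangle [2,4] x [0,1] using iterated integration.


By Fubini, integrate in x first, then y.
Step 1: Fix y, integrate over x in [2,4]:
  integral(3x + 5y + 2, x=2..4)
  = 3*(4^2 - 2^2)/2 + (5y + 2)*(4 - 2)
  = 18 + (5y + 2)*2
  = 18 + 10y + 4
  = 22 + 10y
Step 2: Integrate over y in [0,1]:
  integral(22 + 10y, y=0..1)
  = 22*1 + 10*(1^2 - 0^2)/2
  = 22 + 5
  = 27


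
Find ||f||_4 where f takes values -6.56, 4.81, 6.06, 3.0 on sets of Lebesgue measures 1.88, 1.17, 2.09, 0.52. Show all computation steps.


Step 1: Compute |f_i|^4 for each value:
  |-6.56|^4 = 1851.890729
  |4.81|^4 = 535.279123
  |6.06|^4 = 1348.622797
  |3.0|^4 = 81
Step 2: Multiply by measures and sum:
  1851.890729 * 1.88 = 3481.55457
  535.279123 * 1.17 = 626.276574
  1348.622797 * 2.09 = 2818.621646
  81 * 0.52 = 42.12
Sum = 3481.55457 + 626.276574 + 2818.621646 + 42.12 = 6968.57279
Step 3: Take the p-th root:
||f||_4 = (6968.57279)^(1/4) = 9.136628


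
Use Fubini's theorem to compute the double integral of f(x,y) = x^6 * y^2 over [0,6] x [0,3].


By Fubini's theorem, the double integral factors as a product of single integrals:
Step 1: integral_0^6 x^6 dx = [x^7/7] from 0 to 6
     = 6^7/7 = 39990.857143
Step 2: integral_0^3 y^2 dy = [y^3/3] from 0 to 3
     = 3^3/3 = 9
Step 3: Double integral = 39990.857143 * 9 = 359917.714286


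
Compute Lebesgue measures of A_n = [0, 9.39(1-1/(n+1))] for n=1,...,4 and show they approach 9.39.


By continuity of measure from below: if A_n increases to A, then m(A_n) -> m(A).
Here A = [0, 9.39], so m(A) = 9.39
Step 1: a_1 = 9.39*(1 - 1/2) = 4.695, m(A_1) = 4.695
Step 2: a_2 = 9.39*(1 - 1/3) = 6.26, m(A_2) = 6.26
Step 3: a_3 = 9.39*(1 - 1/4) = 7.0425, m(A_3) = 7.0425
Step 4: a_4 = 9.39*(1 - 1/5) = 7.512, m(A_4) = 7.512
Limit: m(A_n) -> m([0,9.39]) = 9.39


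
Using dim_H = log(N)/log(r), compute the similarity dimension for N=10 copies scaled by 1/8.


For a self-similar set with N copies scaled by 1/r:
dim_H = log(N)/log(r) = log(10)/log(8)
= 2.302585/2.079442
= 1.107309


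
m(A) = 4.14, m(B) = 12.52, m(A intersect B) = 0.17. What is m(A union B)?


By inclusion-exclusion: m(A u B) = m(A) + m(B) - m(A n B)
= 4.14 + 12.52 - 0.17
= 16.49


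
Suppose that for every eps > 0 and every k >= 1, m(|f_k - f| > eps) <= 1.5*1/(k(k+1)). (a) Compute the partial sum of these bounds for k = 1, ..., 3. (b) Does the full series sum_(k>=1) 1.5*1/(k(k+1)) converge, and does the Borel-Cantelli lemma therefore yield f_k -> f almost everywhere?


Step 1: List the terms 1.5*1/(k(k+1)) for k = 1 to 3:
  k=1: 0.75
  k=2: 0.25
  k=3: 0.125
Step 2: Partial sum = 0.75 + 0.25 + 0.125
     = 1.125
Step 3: The full series sum_(k>=1) 1.5*1/(k(k+1)) converges (telescoping series sum 1/(k(k+1)) = 1; a constant multiple of a convergent series converges).
Step 4: Fix eps > 0. Since sum_k m(|f_k - f| > eps) < infinity, the Borel-Cantelli lemma gives
        m(limsup_k {|f_k - f| > eps}) = 0, i.e. for a.e. x, |f_k(x) - f(x)| <= eps for all large k.
        Applying this with eps = 1/j for j = 1, 2, ... and intersecting the countably many full-measure sets,
        for a.e. x we get limsup_k |f_k(x) - f(x)| <= 1/j for every j, hence f_k -> f almost everywhere.
Conclusion: series converges; Borel-Cantelli yields f_k -> f a.e.


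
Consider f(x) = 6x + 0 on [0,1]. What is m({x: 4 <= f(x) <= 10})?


f^(-1)([4, 10]) = {x : 4 <= 6x + 0 <= 10}
Solving: (4 - 0)/6 <= x <= (10 - 0)/6
= [0.666667, 1.666667]
Intersecting with [0,1]: [0.666667, 1]
Measure = 1 - 0.666667 = 0.333333


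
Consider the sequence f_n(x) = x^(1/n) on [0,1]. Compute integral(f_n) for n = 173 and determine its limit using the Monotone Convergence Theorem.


At n = 173: f_173(x) = x^(1/173).
Step 1: integral(x^(1/173), 0, 1) = [x^(1/173+1) / (1/173+1)] from 0 to 1
     = 1 / (1/173 + 1) = 1 / ((173+1)/173) = 173/(173+1)
     = 173/174 = 0.994253
Step 2: As n -> infinity, f_n(x) = x^(1/n) -> 1 for x in (0,1], and f_n is increasing in n.
By MCT, lim_n integral(f_n) = integral(lim_n f_n) = integral(1, 0, 1) = 1.
Step 3: Verify convergence: 173/174 = 0.994253 -> 1


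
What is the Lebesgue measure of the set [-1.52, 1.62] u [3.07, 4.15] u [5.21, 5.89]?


For pairwise disjoint intervals, m(union) = sum of lengths.
= (1.62 - -1.52) + (4.15 - 3.07) + (5.89 - 5.21)
= 3.14 + 1.08 + 0.68
= 4.9


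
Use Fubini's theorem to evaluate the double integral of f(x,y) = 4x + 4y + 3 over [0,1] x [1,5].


By Fubini, integrate in x first, then y.
Step 1: Fix y, integrate over x in [0,1]:
  integral(4x + 4y + 3, x=0..1)
  = 4*(1^2 - 0^2)/2 + (4y + 3)*(1 - 0)
  = 2 + (4y + 3)*1
  = 2 + 4y + 3
  = 5 + 4y
Step 2: Integrate over y in [1,5]:
  integral(5 + 4y, y=1..5)
  = 5*4 + 4*(5^2 - 1^2)/2
  = 20 + 48
  = 68


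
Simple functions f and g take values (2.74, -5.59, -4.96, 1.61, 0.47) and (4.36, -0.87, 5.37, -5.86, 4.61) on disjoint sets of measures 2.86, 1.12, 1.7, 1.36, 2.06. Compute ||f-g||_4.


Step 1: Compute differences f_i - g_i:
  2.74 - 4.36 = -1.62
  -5.59 - -0.87 = -4.72
  -4.96 - 5.37 = -10.33
  1.61 - -5.86 = 7.47
  0.47 - 4.61 = -4.14
Step 2: Compute |diff|^4 * measure for each set:
  |-1.62|^4 * 2.86 = 6.887475 * 2.86 = 19.69818
  |-4.72|^4 * 1.12 = 496.327107 * 1.12 = 555.886359
  |-10.33|^4 * 1.7 = 11386.789339 * 1.7 = 19357.541877
  |7.47|^4 * 1.36 = 3113.740441 * 1.36 = 4234.687
  |-4.14|^4 * 2.06 = 293.765888 * 2.06 = 605.15773
Step 3: Sum = 24772.971145
Step 4: ||f-g||_4 = (24772.971145)^(1/4) = 12.545689


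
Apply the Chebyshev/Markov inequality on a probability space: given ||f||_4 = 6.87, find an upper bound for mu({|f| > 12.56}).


Chebyshev/Markov inequality: mu(|f| > eps) <= (||f||_p / eps)^p
Step 1: ||f||_4 / eps = 6.87 / 12.56 = 0.546975
Step 2: Raise to power p = 4:
  (0.546975)^4 = 0.089509
Step 3: Therefore mu(|f| > 12.56) <= 0.089509


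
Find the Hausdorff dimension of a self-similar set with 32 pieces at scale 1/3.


For a self-similar set with N copies scaled by 1/r:
dim_H = log(N)/log(r) = log(32)/log(3)
= 3.465736/1.098612
= 3.154649


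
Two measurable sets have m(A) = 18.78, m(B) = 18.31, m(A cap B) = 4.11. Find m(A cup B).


By inclusion-exclusion: m(A u B) = m(A) + m(B) - m(A n B)
= 18.78 + 18.31 - 4.11
= 32.98


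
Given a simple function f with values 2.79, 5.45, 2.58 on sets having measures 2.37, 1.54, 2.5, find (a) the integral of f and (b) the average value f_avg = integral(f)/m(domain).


Step 1: Integral = sum(value_i * measure_i)
= 2.79*2.37 + 5.45*1.54 + 2.58*2.5
= 6.6123 + 8.393 + 6.45
= 21.4553
Step 2: Total measure of domain = 2.37 + 1.54 + 2.5 = 6.41
Step 3: Average value = 21.4553 / 6.41 = 3.347161


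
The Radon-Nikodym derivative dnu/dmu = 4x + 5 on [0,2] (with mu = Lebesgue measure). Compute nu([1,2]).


nu(A) = integral_A (dnu/dmu) dmu = integral_1^2 (4x + 5) dx
Step 1: Antiderivative F(x) = (4/2)x^2 + 5x
Step 2: F(2) = (4/2)*2^2 + 5*2 = 8 + 10 = 18
Step 3: F(1) = (4/2)*1^2 + 5*1 = 2 + 5 = 7
Step 4: nu([1,2]) = F(2) - F(1) = 18 - 7 = 11


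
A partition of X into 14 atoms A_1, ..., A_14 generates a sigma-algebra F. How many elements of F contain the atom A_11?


Each element of F is a union of some subset S of the 14 atoms.
The element contains A_11 iff A_11 is in S.
So we count subsets S of {A_1,...,A_14} with A_11 in S: choose freely among the other 13 atoms.
Count = 2^(14-1) = 2^13 = 8192.


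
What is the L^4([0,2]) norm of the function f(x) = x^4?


Step 1: ||f||_4 = (integral_0^2 |x^4|^4 dx)^(1/4)
     = (integral_0^2 x^16 dx)^(1/4)
Step 2: integral_0^2 x^16 dx = [x^17/(17)] from 0 to 2 = 2^17/17
     = 131072/17 = 7710.117647
Step 3: ||f||_4 = (7710.117647)^(1/4) = 9.370554


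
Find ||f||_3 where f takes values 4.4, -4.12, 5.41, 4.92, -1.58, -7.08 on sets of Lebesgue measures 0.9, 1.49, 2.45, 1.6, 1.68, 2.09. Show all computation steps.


Step 1: Compute |f_i|^3 for each value:
  |4.4|^3 = 85.184
  |-4.12|^3 = 69.934528
  |5.41|^3 = 158.340421
  |4.92|^3 = 119.095488
  |-1.58|^3 = 3.944312
  |-7.08|^3 = 354.894912
Step 2: Multiply by measures and sum:
  85.184 * 0.9 = 76.6656
  69.934528 * 1.49 = 104.202447
  158.340421 * 2.45 = 387.934031
  119.095488 * 1.6 = 190.552781
  3.944312 * 1.68 = 6.626444
  354.894912 * 2.09 = 741.730366
Sum = 76.6656 + 104.202447 + 387.934031 + 190.552781 + 6.626444 + 741.730366 = 1507.711669
Step 3: Take the p-th root:
||f||_3 = (1507.711669)^(1/3) = 11.466726


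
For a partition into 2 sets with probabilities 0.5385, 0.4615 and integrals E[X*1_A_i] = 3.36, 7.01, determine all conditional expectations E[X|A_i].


For each cell A_i: E[X|A_i] = E[X*1_A_i] / P(A_i)
Step 1: E[X|A_1] = 3.36 / 0.5385 = 6.239554
Step 2: E[X|A_2] = 7.01 / 0.4615 = 15.189599
Verification: E[X] = sum E[X*1_A_i] = 3.36 + 7.01 = 10.37


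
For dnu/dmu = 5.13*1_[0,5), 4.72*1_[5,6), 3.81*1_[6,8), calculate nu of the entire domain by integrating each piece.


Integrate each piece of the Radon-Nikodym derivative:
Step 1: integral_0^5 5.13 dx = 5.13*(5-0) = 5.13*5 = 25.65
Step 2: integral_5^6 4.72 dx = 4.72*(6-5) = 4.72*1 = 4.72
Step 3: integral_6^8 3.81 dx = 3.81*(8-6) = 3.81*2 = 7.62
Total: 25.65 + 4.72 + 7.62 = 37.99


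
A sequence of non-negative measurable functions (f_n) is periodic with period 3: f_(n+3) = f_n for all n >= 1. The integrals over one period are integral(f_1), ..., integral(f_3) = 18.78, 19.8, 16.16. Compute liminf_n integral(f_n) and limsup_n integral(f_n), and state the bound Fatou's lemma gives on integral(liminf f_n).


The sequence (integral(f_n)) is periodic with period 3, repeating the values 18.78, 19.8, 16.16 indefinitely.
Step 1: For a periodic sequence, every tail (a_m, a_(m+1), ...) contains all 3 period values infinitely often.
Step 2: Hence inf of every tail = min of the period values = min(18.78, 19.8, 16.16) = 16.16.
        liminf_n integral(f_n) = sup over m of (inf of tail from m) = 16.16.
Step 3: Similarly sup of every tail = max of the period values = 19.8.
        limsup_n integral(f_n) = 19.8.
Step 4: Fatou's lemma: integral(liminf_n f_n) <= liminf_n integral(f_n) = 16.16.
        So the integral of the pointwise liminf is at most 16.16.


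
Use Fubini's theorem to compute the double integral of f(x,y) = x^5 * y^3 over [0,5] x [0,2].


By Fubini's theorem, the double integral factors as a product of single integrals:
Step 1: integral_0^5 x^5 dx = [x^6/6] from 0 to 5
     = 5^6/6 = 2604.166667
Step 2: integral_0^2 y^3 dy = [y^4/4] from 0 to 2
     = 2^4/4 = 4
Step 3: Double integral = 2604.166667 * 4 = 10416.666667


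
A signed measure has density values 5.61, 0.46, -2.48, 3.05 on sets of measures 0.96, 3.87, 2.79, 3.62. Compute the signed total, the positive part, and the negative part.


Step 1: Compute signed measure on each set:
  Set 1: 5.61 * 0.96 = 5.3856
  Set 2: 0.46 * 3.87 = 1.7802
  Set 3: -2.48 * 2.79 = -6.9192
  Set 4: 3.05 * 3.62 = 11.041
Step 2: Total signed measure = (5.3856) + (1.7802) + (-6.9192) + (11.041)
     = 11.2876
Step 3: Positive part mu+(X) = sum of positive contributions = 18.2068
Step 4: Negative part mu-(X) = |sum of negative contributions| = 6.9192


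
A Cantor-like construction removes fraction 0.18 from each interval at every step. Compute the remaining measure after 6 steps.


Step 1: At each step, fraction remaining = 1 - 0.18 = 0.82
Step 2: After 6 steps, measure = (0.82)^6
Step 3: Computing the power step by step:
  After step 1: 0.82
  After step 2: 0.6724
  After step 3: 0.551368
  After step 4: 0.452122
  After step 5: 0.37074
  ...
Result = 0.304007


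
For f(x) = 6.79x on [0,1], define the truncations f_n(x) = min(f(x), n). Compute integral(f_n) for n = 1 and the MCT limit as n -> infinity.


f(x) = 6.79x on [0,1]; f_n(x) = min(6.79x, n). At n = 1:
Step 1: f(x) reaches 1 at x = 1/6.79 = 0.147275
Step 2: integral(f_1) = integral(6.79x, 0, 0.147275) + integral(1, 0.147275, 1)
       = 6.79*0.147275^2/2 + 1*(1 - 0.147275)
       = 0.073638 + 0.852725
       = 0.926362
Step 3: As n -> infinity, f_n increases to f, so by MCT integral(f_n) -> integral(f) = 6.79/2 = 3.395.
Convergence: integral(f_1) = 0.926362 -> 3.395 as n -> infinity


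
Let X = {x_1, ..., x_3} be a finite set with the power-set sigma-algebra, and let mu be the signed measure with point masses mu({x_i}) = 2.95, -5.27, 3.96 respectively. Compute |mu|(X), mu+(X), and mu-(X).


Step 1: Every measurable set is a union of atoms (the cells / points), so a Hahn decomposition is
  obtained by grouping atoms by sign: P = union of atoms with mu > 0, N = union of the remaining atoms.
  Atoms in P (indices): 1, 3;  atoms in N (indices): 2
  Positive values: 2.95, 3.96
  Negative values: -5.27
Step 2: mu+(X) = mu(P) = sum of positive atom values = 6.91
Step 3: mu-(X) = -mu(N) = sum of |negative atom values| = 5.27
Step 4: |mu|(X) = mu+(X) + mu-(X) = 6.91 + 5.27 = 12.18


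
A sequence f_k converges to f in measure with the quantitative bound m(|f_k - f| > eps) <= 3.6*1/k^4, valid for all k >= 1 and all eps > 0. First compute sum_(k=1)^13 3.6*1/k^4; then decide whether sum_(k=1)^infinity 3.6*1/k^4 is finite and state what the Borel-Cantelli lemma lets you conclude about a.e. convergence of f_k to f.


Step 1: List the terms 3.6*1/k^4 for k = 1 to 13:
  k=1: 3.6
  k=2: 0.225
  k=3: 0.044444
  k=4: 0.014063
  k=5: 0.00576
  k=6: 0.002778
  k=7: 0.001499
  k=8: 8.789063e-04
  k=9: 5.486968e-04
  k=10: 3.600000e-04
  k=11: 2.458848e-04
  k=12: 1.736111e-04
  k=13: 1.260460e-04
Step 2: Partial sum = 3.6 + 0.225 + 0.044444 + 0.014063 + 0.00576 + 0.002778 + 0.001499 + 8.789063e-04 + 5.486968e-04 + 3.600000e-04 + 2.458848e-04 + 1.736111e-04 + 1.260460e-04
     = 3.895877
Step 3: The full series sum_(k>=1) 3.6*1/k^4 converges (p-series with p = 4 > 1; a constant multiple of a convergent series converges).
Step 4: Fix eps > 0. Since sum_k m(|f_k - f| > eps) < infinity, the Borel-Cantelli lemma gives
        m(limsup_k {|f_k - f| > eps}) = 0, i.e. for a.e. x, |f_k(x) - f(x)| <= eps for all large k.
        Applying this with eps = 1/j for j = 1, 2, ... and intersecting the countably many full-measure sets,
        for a.e. x we get limsup_k |f_k(x) - f(x)| <= 1/j for every j, hence f_k -> f almost everywhere.
Conclusion: series converges; Borel-Cantelli yields f_k -> f a.e.


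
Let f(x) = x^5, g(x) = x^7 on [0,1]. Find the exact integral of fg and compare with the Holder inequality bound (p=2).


Step 1: Exact integral of f*g = integral(x^12, 0, 1) = 1/13
     = 0.076923
Step 2: Holder bound with p=2, q=2:
  ||f||_p = (integral x^10 dx)^(1/2) = (1/11)^(1/2) = 0.301511
  ||g||_q = (integral x^14 dx)^(1/2) = (1/15)^(1/2) = 0.258199
Step 3: Holder bound = ||f||_p * ||g||_q = 0.301511 * 0.258199 = 0.07785
Verification: 0.076923 <= 0.07785 (Holder holds)


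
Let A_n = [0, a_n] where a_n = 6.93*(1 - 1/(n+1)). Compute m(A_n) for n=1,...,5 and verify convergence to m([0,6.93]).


By continuity of measure from below: if A_n increases to A, then m(A_n) -> m(A).
Here A = [0, 6.93], so m(A) = 6.93
Step 1: a_1 = 6.93*(1 - 1/2) = 3.465, m(A_1) = 3.465
Step 2: a_2 = 6.93*(1 - 1/3) = 4.62, m(A_2) = 4.62
Step 3: a_3 = 6.93*(1 - 1/4) = 5.1975, m(A_3) = 5.1975
Step 4: a_4 = 6.93*(1 - 1/5) = 5.544, m(A_4) = 5.544
Step 5: a_5 = 6.93*(1 - 1/6) = 5.775, m(A_5) = 5.775
Limit: m(A_n) -> m([0,6.93]) = 6.93


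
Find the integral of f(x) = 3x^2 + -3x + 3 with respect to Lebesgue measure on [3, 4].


The Lebesgue integral of a Riemann-integrable function agrees with the Riemann integral.
Antiderivative F(x) = (3/3)x^3 + (-3/2)x^2 + 3x
F(4) = (3/3)*4^3 + (-3/2)*4^2 + 3*4
     = (3/3)*64 + (-3/2)*16 + 3*4
     = 64 + -24 + 12
     = 52
F(3) = 22.5
Integral = F(4) - F(3) = 52 - 22.5 = 29.5


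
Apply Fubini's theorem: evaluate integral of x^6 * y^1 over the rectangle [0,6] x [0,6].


By Fubini's theorem, the double integral factors as a product of single integrals:
Step 1: integral_0^6 x^6 dx = [x^7/7] from 0 to 6
     = 6^7/7 = 39990.857143
Step 2: integral_0^6 y^1 dy = [y^2/2] from 0 to 6
     = 6^2/2 = 18
Step 3: Double integral = 39990.857143 * 18 = 719835.428571


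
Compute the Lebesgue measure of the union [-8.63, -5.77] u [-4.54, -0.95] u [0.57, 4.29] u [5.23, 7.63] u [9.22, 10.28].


For pairwise disjoint intervals, m(union) = sum of lengths.
= (-5.77 - -8.63) + (-0.95 - -4.54) + (4.29 - 0.57) + (7.63 - 5.23) + (10.28 - 9.22)
= 2.86 + 3.59 + 3.72 + 2.4 + 1.06
= 13.63


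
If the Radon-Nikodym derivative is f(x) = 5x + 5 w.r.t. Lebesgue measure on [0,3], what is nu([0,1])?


nu(A) = integral_A (dnu/dmu) dmu = integral_0^1 (5x + 5) dx
Step 1: Antiderivative F(x) = (5/2)x^2 + 5x
Step 2: F(1) = (5/2)*1^2 + 5*1 = 2.5 + 5 = 7.5
Step 3: F(0) = (5/2)*0^2 + 5*0 = 0.0 + 0 = 0.0
Step 4: nu([0,1]) = F(1) - F(0) = 7.5 - 0.0 = 7.5


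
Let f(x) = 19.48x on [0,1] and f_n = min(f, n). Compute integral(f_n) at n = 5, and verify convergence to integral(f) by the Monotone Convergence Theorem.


f(x) = 19.48x on [0,1]; f_n(x) = min(19.48x, n). At n = 5:
Step 1: f(x) reaches 5 at x = 5/19.48 = 0.256674
Step 2: integral(f_5) = integral(19.48x, 0, 0.256674) + integral(5, 0.256674, 1)
       = 19.48*0.256674^2/2 + 5*(1 - 0.256674)
       = 0.641684 + 3.716632
       = 4.358316
Step 3: As n -> infinity, f_n increases to f, so by MCT integral(f_n) -> integral(f) = 19.48/2 = 9.74.
Convergence: integral(f_5) = 4.358316 -> 9.74 as n -> infinity


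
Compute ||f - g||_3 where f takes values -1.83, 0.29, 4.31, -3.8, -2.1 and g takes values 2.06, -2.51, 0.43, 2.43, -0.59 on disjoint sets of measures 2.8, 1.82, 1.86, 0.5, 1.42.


Step 1: Compute differences f_i - g_i:
  -1.83 - 2.06 = -3.89
  0.29 - -2.51 = 2.8
  4.31 - 0.43 = 3.88
  -3.8 - 2.43 = -6.23
  -2.1 - -0.59 = -1.51
Step 2: Compute |diff|^3 * measure for each set:
  |-3.89|^3 * 2.8 = 58.863869 * 2.8 = 164.818833
  |2.8|^3 * 1.82 = 21.952 * 1.82 = 39.95264
  |3.88|^3 * 1.86 = 58.411072 * 1.86 = 108.644594
  |-6.23|^3 * 0.5 = 241.804367 * 0.5 = 120.902184
  |-1.51|^3 * 1.42 = 3.442951 * 1.42 = 4.88899
Step 3: Sum = 439.207241
Step 4: ||f-g||_3 = (439.207241)^(1/3) = 7.601334


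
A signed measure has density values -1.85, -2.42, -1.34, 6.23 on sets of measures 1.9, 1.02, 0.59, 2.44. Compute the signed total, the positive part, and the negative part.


Step 1: Compute signed measure on each set:
  Set 1: -1.85 * 1.9 = -3.515
  Set 2: -2.42 * 1.02 = -2.4684
  Set 3: -1.34 * 0.59 = -0.7906
  Set 4: 6.23 * 2.44 = 15.2012
Step 2: Total signed measure = (-3.515) + (-2.4684) + (-0.7906) + (15.2012)
     = 8.4272
Step 3: Positive part mu+(X) = sum of positive contributions = 15.2012
Step 4: Negative part mu-(X) = |sum of negative contributions| = 6.774


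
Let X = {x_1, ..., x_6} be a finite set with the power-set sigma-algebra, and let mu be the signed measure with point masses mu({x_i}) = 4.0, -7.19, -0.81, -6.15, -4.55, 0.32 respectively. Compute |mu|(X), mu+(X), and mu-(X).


Step 1: Every measurable set is a union of atoms (the cells / points), so a Hahn decomposition is
  obtained by grouping atoms by sign: P = union of atoms with mu > 0, N = union of the remaining atoms.
  Atoms in P (indices): 1, 6;  atoms in N (indices): 2, 3, 4, 5
  Positive values: 4, 0.32
  Negative values: -7.19, -0.81, -6.15, -4.55
Step 2: mu+(X) = mu(P) = sum of positive atom values = 4.32
Step 3: mu-(X) = -mu(N) = sum of |negative atom values| = 18.7
Step 4: |mu|(X) = mu+(X) + mu-(X) = 4.32 + 18.7 = 23.02


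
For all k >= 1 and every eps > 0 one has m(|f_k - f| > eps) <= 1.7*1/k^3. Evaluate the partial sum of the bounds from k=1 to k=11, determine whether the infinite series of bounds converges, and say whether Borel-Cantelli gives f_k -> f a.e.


Step 1: List the terms 1.7*1/k^3 for k = 1 to 11:
  k=1: 1.7
  k=2: 0.2125
  k=3: 0.062963
  k=4: 0.026562
  k=5: 0.0136
  k=6: 0.00787
  k=7: 0.004956
  k=8: 0.00332
  k=9: 0.002332
  k=10: 0.0017
  k=11: 0.001277
Step 2: Partial sum = 1.7 + 0.2125 + 0.062963 + 0.026562 + 0.0136 + 0.00787 + 0.004956 + 0.00332 + 0.002332 + 0.0017 + 0.001277
     = 2.037082
Step 3: The full series sum_(k>=1) 1.7*1/k^3 converges (p-series with p = 3 > 1; a constant multiple of a convergent series converges).
Step 4: Fix eps > 0. Since sum_k m(|f_k - f| > eps) < infinity, the Borel-Cantelli lemma gives
        m(limsup_k {|f_k - f| > eps}) = 0, i.e. for a.e. x, |f_k(x) - f(x)| <= eps for all large k.
        Applying this with eps = 1/j for j = 1, 2, ... and intersecting the countably many full-measure sets,
        for a.e. x we get limsup_k |f_k(x) - f(x)| <= 1/j for every j, hence f_k -> f almost everywhere.
Conclusion: series converges; Borel-Cantelli yields f_k -> f a.e.


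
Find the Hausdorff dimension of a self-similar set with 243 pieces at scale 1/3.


For a self-similar set with N copies scaled by 1/r:
dim_H = log(N)/log(r) = log(243)/log(3)
= 5.493061/1.098612
= 5


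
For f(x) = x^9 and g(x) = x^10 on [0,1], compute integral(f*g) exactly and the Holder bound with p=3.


Step 1: Exact integral of f*g = integral(x^19, 0, 1) = 1/20
     = 0.05
Step 2: Holder bound with p=3, q=1.5:
  ||f||_p = (integral x^27 dx)^(1/3) = (1/28)^(1/3) = 0.329317
  ||g||_q = (integral x^15 dx)^(1/1.5) = (1/16)^(1/1.5) = 0.15749
Step 3: Holder bound = ||f||_p * ||g||_q = 0.329317 * 0.15749 = 0.051864
Verification: 0.05 <= 0.051864 (Holder holds)


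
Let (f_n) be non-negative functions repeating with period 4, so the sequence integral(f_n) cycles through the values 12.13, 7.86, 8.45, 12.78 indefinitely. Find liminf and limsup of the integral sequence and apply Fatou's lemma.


The sequence (integral(f_n)) is periodic with period 4, repeating the values 12.13, 7.86, 8.45, 12.78 indefinitely.
Step 1: For a periodic sequence, every tail (a_m, a_(m+1), ...) contains all 4 period values infinitely often.
Step 2: Hence inf of every tail = min of the period values = min(12.13, 7.86, 8.45, 12.78) = 7.86.
        liminf_n integral(f_n) = sup over m of (inf of tail from m) = 7.86.
Step 3: Similarly sup of every tail = max of the period values = 12.78.
        limsup_n integral(f_n) = 12.78.
Step 4: Fatou's lemma: integral(liminf_n f_n) <= liminf_n integral(f_n) = 7.86.
        So the integral of the pointwise liminf is at most 7.86.


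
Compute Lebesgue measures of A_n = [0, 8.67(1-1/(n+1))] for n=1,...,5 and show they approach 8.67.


By continuity of measure from below: if A_n increases to A, then m(A_n) -> m(A).
Here A = [0, 8.67], so m(A) = 8.67
Step 1: a_1 = 8.67*(1 - 1/2) = 4.335, m(A_1) = 4.335
Step 2: a_2 = 8.67*(1 - 1/3) = 5.78, m(A_2) = 5.78
Step 3: a_3 = 8.67*(1 - 1/4) = 6.5025, m(A_3) = 6.5025
Step 4: a_4 = 8.67*(1 - 1/5) = 6.936, m(A_4) = 6.936
Step 5: a_5 = 8.67*(1 - 1/6) = 7.225, m(A_5) = 7.225
Limit: m(A_n) -> m([0,8.67]) = 8.67


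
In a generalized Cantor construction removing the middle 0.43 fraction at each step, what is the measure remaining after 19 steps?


Step 1: At each step, fraction remaining = 1 - 0.43 = 0.57
Step 2: After 19 steps, measure = (0.57)^19
Result = 2.299441e-05


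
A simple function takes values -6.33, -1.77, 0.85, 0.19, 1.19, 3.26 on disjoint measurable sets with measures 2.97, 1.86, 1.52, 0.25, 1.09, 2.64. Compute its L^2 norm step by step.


Step 1: Compute |f_i|^2 for each value:
  |-6.33|^2 = 40.0689
  |-1.77|^2 = 3.1329
  |0.85|^2 = 0.7225
  |0.19|^2 = 0.0361
  |1.19|^2 = 1.4161
  |3.26|^2 = 10.6276
Step 2: Multiply by measures and sum:
  40.0689 * 2.97 = 119.004633
  3.1329 * 1.86 = 5.827194
  0.7225 * 1.52 = 1.0982
  0.0361 * 0.25 = 0.009025
  1.4161 * 1.09 = 1.543549
  10.6276 * 2.64 = 28.056864
Sum = 119.004633 + 5.827194 + 1.0982 + 0.009025 + 1.543549 + 28.056864 = 155.539465
Step 3: Take the p-th root:
||f||_2 = (155.539465)^(1/2) = 12.471546


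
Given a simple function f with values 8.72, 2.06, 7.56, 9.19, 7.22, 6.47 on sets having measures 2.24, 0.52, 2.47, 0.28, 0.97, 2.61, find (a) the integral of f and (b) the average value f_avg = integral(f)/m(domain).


Step 1: Integral = sum(value_i * measure_i)
= 8.72*2.24 + 2.06*0.52 + 7.56*2.47 + 9.19*0.28 + 7.22*0.97 + 6.47*2.61
= 19.5328 + 1.0712 + 18.6732 + 2.5732 + 7.0034 + 16.8867
= 65.7405
Step 2: Total measure of domain = 2.24 + 0.52 + 2.47 + 0.28 + 0.97 + 2.61 = 9.09
Step 3: Average value = 65.7405 / 9.09 = 7.232178


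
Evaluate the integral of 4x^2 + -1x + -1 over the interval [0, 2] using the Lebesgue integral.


The Lebesgue integral of a Riemann-integrable function agrees with the Riemann integral.
Antiderivative F(x) = (4/3)x^3 + (-1/2)x^2 + -1x
F(2) = (4/3)*2^3 + (-1/2)*2^2 + -1*2
     = (4/3)*8 + (-1/2)*4 + -1*2
     = 10.666667 + -2 + -2
     = 6.666667
F(0) = 0.0
Integral = F(2) - F(0) = 6.666667 - 0.0 = 6.666667


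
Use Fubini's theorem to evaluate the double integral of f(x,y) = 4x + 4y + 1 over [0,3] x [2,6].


By Fubini, integrate in x first, then y.
Step 1: Fix y, integrate over x in [0,3]:
  integral(4x + 4y + 1, x=0..3)
  = 4*(3^2 - 0^2)/2 + (4y + 1)*(3 - 0)
  = 18 + (4y + 1)*3
  = 18 + 12y + 3
  = 21 + 12y
Step 2: Integrate over y in [2,6]:
  integral(21 + 12y, y=2..6)
  = 21*4 + 12*(6^2 - 2^2)/2
  = 84 + 192
  = 276


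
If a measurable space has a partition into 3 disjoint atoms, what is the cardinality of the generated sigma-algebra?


Each element of the sigma-algebra is a union of some subset of the 3 atoms.
The number of such subsets is 2^3 = 8.


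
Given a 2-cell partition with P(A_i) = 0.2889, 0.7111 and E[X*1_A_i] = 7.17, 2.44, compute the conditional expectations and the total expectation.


For each cell A_i: E[X|A_i] = E[X*1_A_i] / P(A_i)
Step 1: E[X|A_1] = 7.17 / 0.2889 = 24.818276
Step 2: E[X|A_2] = 2.44 / 0.7111 = 3.431304
Verification: E[X] = sum E[X*1_A_i] = 7.17 + 2.44 = 9.61


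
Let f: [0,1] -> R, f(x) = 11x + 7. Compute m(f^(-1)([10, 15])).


f^(-1)([10, 15]) = {x : 10 <= 11x + 7 <= 15}
Solving: (10 - 7)/11 <= x <= (15 - 7)/11
= [0.272727, 0.727273]
Intersecting with [0,1]: [0.272727, 0.727273]
Measure = 0.727273 - 0.272727 = 0.454545


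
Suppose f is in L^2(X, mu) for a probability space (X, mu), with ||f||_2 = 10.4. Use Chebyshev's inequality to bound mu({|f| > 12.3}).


Chebyshev/Markov inequality: mu(|f| > eps) <= (||f||_p / eps)^p
Step 1: ||f||_2 / eps = 10.4 / 12.3 = 0.845528
Step 2: Raise to power p = 2:
  (0.845528)^2 = 0.714918
Step 3: Therefore mu(|f| > 12.3) <= 0.714918


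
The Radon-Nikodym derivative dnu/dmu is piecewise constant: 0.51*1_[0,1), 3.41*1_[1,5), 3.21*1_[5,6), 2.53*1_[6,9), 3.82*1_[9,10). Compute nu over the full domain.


Integrate each piece of the Radon-Nikodym derivative:
Step 1: integral_0^1 0.51 dx = 0.51*(1-0) = 0.51*1 = 0.51
Step 2: integral_1^5 3.41 dx = 3.41*(5-1) = 3.41*4 = 13.64
Step 3: integral_5^6 3.21 dx = 3.21*(6-5) = 3.21*1 = 3.21
Step 4: integral_6^9 2.53 dx = 2.53*(9-6) = 2.53*3 = 7.59
Step 5: integral_9^10 3.82 dx = 3.82*(10-9) = 3.82*1 = 3.82
Total: 0.51 + 13.64 + 3.21 + 7.59 + 3.82 = 28.77


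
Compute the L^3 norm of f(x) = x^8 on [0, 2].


Step 1: ||f||_3 = (integral_0^2 |x^8|^3 dx)^(1/3)
     = (integral_0^2 x^24 dx)^(1/3)
Step 2: integral_0^2 x^24 dx = [x^25/(25)] from 0 to 2 = 2^25/25
     = 33554432/25 = 1.342177e+06
Step 3: ||f||_3 = (1.342177e+06)^(1/3) = 110.307056


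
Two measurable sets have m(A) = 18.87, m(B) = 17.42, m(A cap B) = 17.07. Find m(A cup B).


By inclusion-exclusion: m(A u B) = m(A) + m(B) - m(A n B)
= 18.87 + 17.42 - 17.07
= 19.22


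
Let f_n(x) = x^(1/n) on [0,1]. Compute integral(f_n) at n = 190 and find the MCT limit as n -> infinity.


At n = 190: f_190(x) = x^(1/190).
Step 1: integral(x^(1/190), 0, 1) = [x^(1/190+1) / (1/190+1)] from 0 to 1
     = 1 / (1/190 + 1) = 1 / ((190+1)/190) = 190/(190+1)
     = 190/191 = 0.994764
Step 2: As n -> infinity, f_n(x) = x^(1/n) -> 1 for x in (0,1], and f_n is increasing in n.
By MCT, lim_n integral(f_n) = integral(lim_n f_n) = integral(1, 0, 1) = 1.
Step 3: Verify convergence: 190/191 = 0.994764 -> 1


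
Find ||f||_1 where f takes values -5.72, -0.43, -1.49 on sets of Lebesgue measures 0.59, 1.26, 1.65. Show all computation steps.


Step 1: Compute |f_i|^1 for each value:
  |-5.72|^1 = 5.72
  |-0.43|^1 = 0.43
  |-1.49|^1 = 1.49
Step 2: Multiply by measures and sum:
  5.72 * 0.59 = 3.3748
  0.43 * 1.26 = 0.5418
  1.49 * 1.65 = 2.4585
Sum = 3.3748 + 0.5418 + 2.4585 = 6.3751
Step 3: Take the p-th root:
||f||_1 = (6.3751)^(1/1) = 6.3751


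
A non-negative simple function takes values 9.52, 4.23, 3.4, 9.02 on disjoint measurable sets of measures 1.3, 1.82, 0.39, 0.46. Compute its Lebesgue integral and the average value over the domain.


Step 1: Integral = sum(value_i * measure_i)
= 9.52*1.3 + 4.23*1.82 + 3.4*0.39 + 9.02*0.46
= 12.376 + 7.6986 + 1.326 + 4.1492
= 25.5498
Step 2: Total measure of domain = 1.3 + 1.82 + 0.39 + 0.46 = 3.97
Step 3: Average value = 25.5498 / 3.97 = 6.435718


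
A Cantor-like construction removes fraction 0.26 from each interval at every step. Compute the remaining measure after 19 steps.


Step 1: At each step, fraction remaining = 1 - 0.26 = 0.74
Step 2: After 19 steps, measure = (0.74)^19
Result = 0.003276


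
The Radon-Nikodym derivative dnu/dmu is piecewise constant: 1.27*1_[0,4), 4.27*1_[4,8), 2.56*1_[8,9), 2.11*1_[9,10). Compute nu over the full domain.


Integrate each piece of the Radon-Nikodym derivative:
Step 1: integral_0^4 1.27 dx = 1.27*(4-0) = 1.27*4 = 5.08
Step 2: integral_4^8 4.27 dx = 4.27*(8-4) = 4.27*4 = 17.08
Step 3: integral_8^9 2.56 dx = 2.56*(9-8) = 2.56*1 = 2.56
Step 4: integral_9^10 2.11 dx = 2.11*(10-9) = 2.11*1 = 2.11
Total: 5.08 + 17.08 + 2.56 + 2.11 = 26.83


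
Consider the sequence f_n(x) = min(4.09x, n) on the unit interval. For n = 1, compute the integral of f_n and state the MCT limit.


f(x) = 4.09x on [0,1]; f_n(x) = min(4.09x, n). At n = 1:
Step 1: f(x) reaches 1 at x = 1/4.09 = 0.244499
Step 2: integral(f_1) = integral(4.09x, 0, 0.244499) + integral(1, 0.244499, 1)
       = 4.09*0.244499^2/2 + 1*(1 - 0.244499)
       = 0.122249 + 0.755501
       = 0.877751
Step 3: As n -> infinity, f_n increases to f, so by MCT integral(f_n) -> integral(f) = 4.09/2 = 2.045.
Convergence: integral(f_1) = 0.877751 -> 2.045 as n -> infinity


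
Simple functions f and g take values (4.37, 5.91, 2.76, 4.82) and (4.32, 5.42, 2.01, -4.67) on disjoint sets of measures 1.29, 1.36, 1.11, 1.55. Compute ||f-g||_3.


Step 1: Compute differences f_i - g_i:
  4.37 - 4.32 = 0.05
  5.91 - 5.42 = 0.49
  2.76 - 2.01 = 0.75
  4.82 - -4.67 = 9.49
Step 2: Compute |diff|^3 * measure for each set:
  |0.05|^3 * 1.29 = 1.250000e-04 * 1.29 = 1.612500e-04
  |0.49|^3 * 1.36 = 0.117649 * 1.36 = 0.160003
  |0.75|^3 * 1.11 = 0.421875 * 1.11 = 0.468281
  |9.49|^3 * 1.55 = 854.670349 * 1.55 = 1324.739041
Step 3: Sum = 1325.367486
Step 4: ||f-g||_3 = (1325.367486)^(1/3) = 10.984461


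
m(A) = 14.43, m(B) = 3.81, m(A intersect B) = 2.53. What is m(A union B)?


By inclusion-exclusion: m(A u B) = m(A) + m(B) - m(A n B)
= 14.43 + 3.81 - 2.53
= 15.71


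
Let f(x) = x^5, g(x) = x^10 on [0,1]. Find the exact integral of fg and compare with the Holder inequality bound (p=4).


Step 1: Exact integral of f*g = integral(x^15, 0, 1) = 1/16
     = 0.0625
Step 2: Holder bound with p=4, q=1.333333:
  ||f||_p = (integral x^20 dx)^(1/4) = (1/21)^(1/4) = 0.467138
  ||g||_q = (integral x^13.333333 dx)^(1/1.333333) = (1/14.333333)^(1/1.333333) = 0.13575
Step 3: Holder bound = ||f||_p * ||g||_q = 0.467138 * 0.13575 = 0.063414
Verification: 0.0625 <= 0.063414 (Holder holds)


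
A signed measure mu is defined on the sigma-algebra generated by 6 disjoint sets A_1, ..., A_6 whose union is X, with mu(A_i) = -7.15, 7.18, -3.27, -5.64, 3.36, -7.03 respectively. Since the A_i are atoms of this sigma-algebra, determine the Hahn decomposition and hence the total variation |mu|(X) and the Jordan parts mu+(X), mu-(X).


Step 1: Every measurable set is a union of atoms (the cells / points), so a Hahn decomposition is
  obtained by grouping atoms by sign: P = union of atoms with mu > 0, N = union of the remaining atoms.
  Atoms in P (indices): 2, 5;  atoms in N (indices): 1, 3, 4, 6
  Positive values: 7.18, 3.36
  Negative values: -7.15, -3.27, -5.64, -7.03
Step 2: mu+(X) = mu(P) = sum of positive atom values = 10.54
Step 3: mu-(X) = -mu(N) = sum of |negative atom values| = 23.09
Step 4: |mu|(X) = mu+(X) + mu-(X) = 10.54 + 23.09 = 33.63


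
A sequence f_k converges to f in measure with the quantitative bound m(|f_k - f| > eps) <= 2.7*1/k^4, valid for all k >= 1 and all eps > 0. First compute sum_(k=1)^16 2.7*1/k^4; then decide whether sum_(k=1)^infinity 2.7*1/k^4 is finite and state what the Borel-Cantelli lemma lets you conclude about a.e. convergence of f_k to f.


Step 1: List the terms 2.7*1/k^4 for k = 1 to 16:
  k=1: 2.7
  k=2: 0.16875
  k=3: 0.033333
  k=4: 0.010547
  k=5: 0.00432
  k=6: 0.002083
  k=7: 0.001125
  k=8: 6.591797e-04
  k=9: 4.115226e-04
  k=10: 2.700000e-04
  k=11: 1.844136e-04
  k=12: 1.302083e-04
  k=13: 9.453451e-05
  k=14: 7.028322e-05
  k=15: 5.333333e-05
  k=16: 4.119873e-05
Step 2: Partial sum = 2.7 + 0.16875 + 0.033333 + 0.010547 + 0.00432 + 0.002083 + 0.001125 + 6.591797e-04 + 4.115226e-04 + 2.700000e-04 + 1.844136e-04 + 1.302083e-04 + 9.453451e-05 + 7.028322e-05 + 5.333333e-05 + 4.119873e-05
     = 2.922073
Step 3: The full series sum_(k>=1) 2.7*1/k^4 converges (p-series with p = 4 > 1; a constant multiple of a convergent series converges).
Step 4: Fix eps > 0. Since sum_k m(|f_k - f| > eps) < infinity, the Borel-Cantelli lemma gives
        m(limsup_k {|f_k - f| > eps}) = 0, i.e. for a.e. x, |f_k(x) - f(x)| <= eps for all large k.
        Applying this with eps = 1/j for j = 1, 2, ... and intersecting the countably many full-measure sets,
        for a.e. x we get limsup_k |f_k(x) - f(x)| <= 1/j for every j, hence f_k -> f almost everywhere.
Conclusion: series converges; Borel-Cantelli yields f_k -> f a.e.


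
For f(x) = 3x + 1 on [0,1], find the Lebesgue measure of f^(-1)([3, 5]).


f^(-1)([3, 5]) = {x : 3 <= 3x + 1 <= 5}
Solving: (3 - 1)/3 <= x <= (5 - 1)/3
= [0.666667, 1.333333]
Intersecting with [0,1]: [0.666667, 1]
Measure = 1 - 0.666667 = 0.333333


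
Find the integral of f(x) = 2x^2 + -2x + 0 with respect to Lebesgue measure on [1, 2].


The Lebesgue integral of a Riemann-integrable function agrees with the Riemann integral.
Antiderivative F(x) = (2/3)x^3 + (-2/2)x^2 + 0x
F(2) = (2/3)*2^3 + (-2/2)*2^2 + 0*2
     = (2/3)*8 + (-2/2)*4 + 0*2
     = 5.333333 + -4 + 0
     = 1.333333
F(1) = -0.333333
Integral = F(2) - F(1) = 1.333333 - -0.333333 = 1.666667


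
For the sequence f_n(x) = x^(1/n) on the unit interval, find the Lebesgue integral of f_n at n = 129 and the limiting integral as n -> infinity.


At n = 129: f_129(x) = x^(1/129).
Step 1: integral(x^(1/129), 0, 1) = [x^(1/129+1) / (1/129+1)] from 0 to 1
     = 1 / (1/129 + 1) = 1 / ((129+1)/129) = 129/(129+1)
     = 129/130 = 0.992308
Step 2: As n -> infinity, f_n(x) = x^(1/n) -> 1 for x in (0,1], and f_n is increasing in n.
By MCT, lim_n integral(f_n) = integral(lim_n f_n) = integral(1, 0, 1) = 1.
Step 3: Verify convergence: 129/130 = 0.992308 -> 1


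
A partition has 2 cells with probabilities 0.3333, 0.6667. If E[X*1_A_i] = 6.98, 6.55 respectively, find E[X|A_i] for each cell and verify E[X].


For each cell A_i: E[X|A_i] = E[X*1_A_i] / P(A_i)
Step 1: E[X|A_1] = 6.98 / 0.3333 = 20.942094
Step 2: E[X|A_2] = 6.55 / 0.6667 = 9.824509
Verification: E[X] = sum E[X*1_A_i] = 6.98 + 6.55 = 13.53


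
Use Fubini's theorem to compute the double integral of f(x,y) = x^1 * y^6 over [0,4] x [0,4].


By Fubini's theorem, the double integral factors as a product of single integrals:
Step 1: integral_0^4 x^1 dx = [x^2/2] from 0 to 4
     = 4^2/2 = 8
Step 2: integral_0^4 y^6 dy = [y^7/7] from 0 to 4
     = 4^7/7 = 2340.571429
Step 3: Double integral = 8 * 2340.571429 = 18724.571429


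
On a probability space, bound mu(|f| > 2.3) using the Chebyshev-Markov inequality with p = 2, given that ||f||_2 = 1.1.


Chebyshev/Markov inequality: mu(|f| > eps) <= (||f||_p / eps)^p
Step 1: ||f||_2 / eps = 1.1 / 2.3 = 0.478261
Step 2: Raise to power p = 2:
  (0.478261)^2 = 0.228733
Step 3: Therefore mu(|f| > 2.3) <= 0.228733


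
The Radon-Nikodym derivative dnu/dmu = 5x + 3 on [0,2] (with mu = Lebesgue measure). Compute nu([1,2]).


nu(A) = integral_A (dnu/dmu) dmu = integral_1^2 (5x + 3) dx
Step 1: Antiderivative F(x) = (5/2)x^2 + 3x
Step 2: F(2) = (5/2)*2^2 + 3*2 = 10 + 6 = 16
Step 3: F(1) = (5/2)*1^2 + 3*1 = 2.5 + 3 = 5.5
Step 4: nu([1,2]) = F(2) - F(1) = 16 - 5.5 = 10.5


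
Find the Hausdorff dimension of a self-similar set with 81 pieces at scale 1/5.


For a self-similar set with N copies scaled by 1/r:
dim_H = log(N)/log(r) = log(81)/log(5)
= 4.394449/1.609438
= 2.730425


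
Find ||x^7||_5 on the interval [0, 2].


Step 1: ||f||_5 = (integral_0^2 |x^7|^5 dx)^(1/5)
     = (integral_0^2 x^35 dx)^(1/5)
Step 2: integral_0^2 x^35 dx = [x^36/(36)] from 0 to 2 = 2^36/36
     = 68719476736/36 = 1.908874e+09
Step 3: ||f||_5 = (1.908874e+09)^(1/5) = 71.805129


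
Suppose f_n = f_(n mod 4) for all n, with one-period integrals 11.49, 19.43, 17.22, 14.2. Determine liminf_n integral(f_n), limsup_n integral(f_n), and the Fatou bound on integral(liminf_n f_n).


The sequence (integral(f_n)) is periodic with period 4, repeating the values 11.49, 19.43, 17.22, 14.2 indefinitely.
Step 1: For a periodic sequence, every tail (a_m, a_(m+1), ...) contains all 4 period values infinitely often.
Step 2: Hence inf of every tail = min of the period values = min(11.49, 19.43, 17.22, 14.2) = 11.49.
        liminf_n integral(f_n) = sup over m of (inf of tail from m) = 11.49.
Step 3: Similarly sup of every tail = max of the period values = 19.43.
        limsup_n integral(f_n) = 19.43.
Step 4: Fatou's lemma: integral(liminf_n f_n) <= liminf_n integral(f_n) = 11.49.
        So the integral of the pointwise liminf is at most 11.49.


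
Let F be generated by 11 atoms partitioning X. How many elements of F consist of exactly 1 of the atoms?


Each element of F is a union of some subset of the 11 atoms.
Elements that are unions of exactly 1 atoms correspond to 1-element subsets of the 11 atoms.
Count = C(11, 1) = 11! / (1! * 10!) = 11.


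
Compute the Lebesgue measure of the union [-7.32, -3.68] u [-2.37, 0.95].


For pairwise disjoint intervals, m(union) = sum of lengths.
= (-3.68 - -7.32) + (0.95 - -2.37)
= 3.64 + 3.32
= 6.96


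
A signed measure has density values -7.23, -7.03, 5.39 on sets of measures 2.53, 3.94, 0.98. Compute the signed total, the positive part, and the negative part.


Step 1: Compute signed measure on each set:
  Set 1: -7.23 * 2.53 = -18.2919
  Set 2: -7.03 * 3.94 = -27.6982
  Set 3: 5.39 * 0.98 = 5.2822
Step 2: Total signed measure = (-18.2919) + (-27.6982) + (5.2822)
     = -40.7079
Step 3: Positive part mu+(X) = sum of positive contributions = 5.2822
Step 4: Negative part mu-(X) = |sum of negative contributions| = 45.9901


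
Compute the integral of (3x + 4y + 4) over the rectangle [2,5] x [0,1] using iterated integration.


By Fubini, integrate in x first, then y.
Step 1: Fix y, integrate over x in [2,5]:
  integral(3x + 4y + 4, x=2..5)
  = 3*(5^2 - 2^2)/2 + (4y + 4)*(5 - 2)
  = 31.5 + (4y + 4)*3
  = 31.5 + 12y + 12
  = 43.5 + 12y
Step 2: Integrate over y in [0,1]:
  integral(43.5 + 12y, y=0..1)
  = 43.5*1 + 12*(1^2 - 0^2)/2
  = 43.5 + 6
  = 49.5


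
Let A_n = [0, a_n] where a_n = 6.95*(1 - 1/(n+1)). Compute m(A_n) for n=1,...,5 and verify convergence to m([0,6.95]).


By continuity of measure from below: if A_n increases to A, then m(A_n) -> m(A).
Here A = [0, 6.95], so m(A) = 6.95
Step 1: a_1 = 6.95*(1 - 1/2) = 3.475, m(A_1) = 3.475
Step 2: a_2 = 6.95*(1 - 1/3) = 4.6333, m(A_2) = 4.6333
Step 3: a_3 = 6.95*(1 - 1/4) = 5.2125, m(A_3) = 5.2125
Step 4: a_4 = 6.95*(1 - 1/5) = 5.56, m(A_4) = 5.56
Step 5: a_5 = 6.95*(1 - 1/6) = 5.7917, m(A_5) = 5.7917
Limit: m(A_n) -> m([0,6.95]) = 6.95
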